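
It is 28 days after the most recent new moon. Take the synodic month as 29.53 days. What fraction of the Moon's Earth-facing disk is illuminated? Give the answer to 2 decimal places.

0.03

Elongation θ = 360° × 28/29.53 ≈ 341.3°.
Illuminated fraction = (1 − cos 341.3°)/2 = (1 − 0.947)/2 ≈ 0.026.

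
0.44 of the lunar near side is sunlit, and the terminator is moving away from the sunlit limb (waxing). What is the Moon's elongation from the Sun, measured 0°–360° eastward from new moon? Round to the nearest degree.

83°

From f = (1 − cos θ)/2: cos θ = 1 − 2×0.44 = 0.120; arccos → 83.1°.
Before full moon the principal value applies: θ = 83.1°.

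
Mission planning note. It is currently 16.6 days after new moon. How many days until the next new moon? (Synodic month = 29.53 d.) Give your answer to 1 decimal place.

12.9 days

One full lunation from the last new moon is 29.53 d; remaining = 29.53 − 16.6 = 12.930 d.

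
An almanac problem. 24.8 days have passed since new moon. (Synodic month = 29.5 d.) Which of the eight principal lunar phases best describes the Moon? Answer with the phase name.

waning crescent

θ ≈ 360° × 24.8/29.5 = 303°, which falls in the waning crescent sector.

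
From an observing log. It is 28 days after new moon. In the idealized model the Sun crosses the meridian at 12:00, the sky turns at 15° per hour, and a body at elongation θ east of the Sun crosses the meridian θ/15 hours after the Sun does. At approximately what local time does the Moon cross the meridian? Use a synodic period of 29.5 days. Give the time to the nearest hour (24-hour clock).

The Moon has covered 28/29.5 of its cycle, so θ ≈ 360° × 28/29.5 = 341.7°.
The Moon trails the Sun by θ/15 = 341.7/15 ≈ 22.78 hours.
12:00 + 22.78 h ≈ 10:47 → 11:00 to the nearest hour.

11:00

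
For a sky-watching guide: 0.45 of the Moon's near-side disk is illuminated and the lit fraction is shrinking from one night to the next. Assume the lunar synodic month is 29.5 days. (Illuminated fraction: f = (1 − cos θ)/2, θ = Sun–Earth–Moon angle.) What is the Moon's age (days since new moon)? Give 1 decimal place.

Invert f = (1 − cos θ)/2 to get cos θ = 1 − 2(0.45) = 0.100, hence θ₀ = arccos 0.100 = 84.3°.
Waning ⇒ past full, so θ = 360° − 84.3° = 275.7°.
At 360°/29.5 d per day, 275.7° corresponds to 22.60 days.

22.6 days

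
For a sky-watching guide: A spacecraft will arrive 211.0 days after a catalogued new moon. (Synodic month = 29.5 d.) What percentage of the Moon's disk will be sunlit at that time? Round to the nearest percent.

Reduce mod P: 211.0 − 7×29.5 = 4.50 d into the current lunation.
Elongation θ = 360° × 4.50/29.5 ≈ 54.9°.
With cos θ = 0.575, the lit fraction is (1 − 0.575)/2 ≈ 0.213, so 21%.

21%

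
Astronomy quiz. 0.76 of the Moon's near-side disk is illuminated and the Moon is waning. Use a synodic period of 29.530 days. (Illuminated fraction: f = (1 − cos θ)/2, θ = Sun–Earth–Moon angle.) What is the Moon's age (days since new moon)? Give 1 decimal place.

Invert f = (1 − cos θ)/2 to get cos θ = 1 − 2(0.76) = -0.520, hence θ₀ = arccos -0.520 = 121.3°.
A waning Moon lies in 180°–360°, so θ = 360° − 121.3° = 238.7°.
At 360°/29.530 d per day, 238.7° corresponds to 19.58 days.

19.6 days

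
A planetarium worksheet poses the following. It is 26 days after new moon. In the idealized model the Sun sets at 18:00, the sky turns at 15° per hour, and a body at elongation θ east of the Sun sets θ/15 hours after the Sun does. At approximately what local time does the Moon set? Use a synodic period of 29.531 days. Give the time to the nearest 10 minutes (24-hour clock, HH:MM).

The Moon has covered 26/29.531 of its cycle, so θ ≈ 360° × 26/29.531 = 317.0°.
At 15° of sky rotation per hour, 317.0° corresponds to a 21.13 h lag.
18:00 + 21.130 h ≈ 15:08 → 15:10 to the nearest ten minutes.

15:10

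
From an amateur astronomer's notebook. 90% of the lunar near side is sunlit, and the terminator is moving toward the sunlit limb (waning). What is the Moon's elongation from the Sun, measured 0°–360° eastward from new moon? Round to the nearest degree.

217°

Invert f = (1 − cos θ)/2 to get cos θ = 1 − 2(0.90) = -0.800, hence θ₀ = arccos -0.800 = 143.1°.
Waning ⇒ past full, so θ = 360° − 143.1° = 216.9°.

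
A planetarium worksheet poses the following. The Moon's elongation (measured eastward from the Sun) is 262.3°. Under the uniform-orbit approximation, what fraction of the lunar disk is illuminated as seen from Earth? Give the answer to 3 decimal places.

0.567

Half-versine of 262.3°: (1 − (-0.134))/2 = 0.567.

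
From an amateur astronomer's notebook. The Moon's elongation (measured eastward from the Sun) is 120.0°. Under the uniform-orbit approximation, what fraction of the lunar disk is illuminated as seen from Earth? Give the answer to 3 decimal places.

Half-versine of 120.0°: (1 − (-0.500))/2 = 0.750.

0.750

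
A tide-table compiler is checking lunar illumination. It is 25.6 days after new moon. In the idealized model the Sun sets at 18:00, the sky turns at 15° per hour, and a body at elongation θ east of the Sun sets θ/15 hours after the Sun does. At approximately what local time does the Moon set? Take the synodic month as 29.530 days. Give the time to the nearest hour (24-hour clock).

15:00

Elongation θ = 360° × 25.6/29.530 ≈ 312.1°.
Delay after the Sun = 312.1° / (15°/h) ≈ 20.81 h.
18:00 + 20.81 h ≈ 14:48 → 15:00 to the nearest hour.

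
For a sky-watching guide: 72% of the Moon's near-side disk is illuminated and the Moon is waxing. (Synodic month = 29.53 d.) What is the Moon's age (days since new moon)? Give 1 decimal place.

9.5 days

From f = (1 − cos θ)/2: cos θ = 1 − 2×0.72 = -0.440; arccos → 116.1°.
Before full moon the principal value applies: θ = 116.1°.
Age = 29.53 × 116.1°/360° ≈ 9.52 days.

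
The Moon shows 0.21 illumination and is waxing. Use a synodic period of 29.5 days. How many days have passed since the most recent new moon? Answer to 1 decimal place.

cos θ = 1 − 2f = 0.580, giving a principal value of 54.5°.
Waxing ⇒ before full, so θ = 54.5°.
At 360°/29.5 d per day, 54.5° corresponds to 4.47 days.

4.5 days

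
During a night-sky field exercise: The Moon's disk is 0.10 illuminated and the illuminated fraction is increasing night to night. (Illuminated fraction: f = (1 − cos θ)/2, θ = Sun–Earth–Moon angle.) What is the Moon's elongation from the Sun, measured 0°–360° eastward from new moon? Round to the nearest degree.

From f = (1 − cos θ)/2: cos θ = 1 − 2×0.10 = 0.800; arccos → 36.9°.
The Moon is waxing (0°–180°), so θ = 36.9° directly.

37°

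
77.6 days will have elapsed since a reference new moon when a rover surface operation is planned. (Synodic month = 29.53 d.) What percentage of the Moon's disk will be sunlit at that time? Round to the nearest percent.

77.6/29.53 = 2.628 lunations, so 2 complete cycles and 18.54 d into the next.
Elongation θ = 360° × 18.54/29.53 ≈ 226.0°.
cos 226.0° = (-0.694), so f = (1 − (-0.694))/2 = 0.847, so 85%.

85%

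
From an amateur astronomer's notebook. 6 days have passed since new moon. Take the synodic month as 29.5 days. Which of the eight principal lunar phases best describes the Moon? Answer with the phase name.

At 6/29.5 of the cycle, θ ≈ 73° — the first quarter range.

first quarter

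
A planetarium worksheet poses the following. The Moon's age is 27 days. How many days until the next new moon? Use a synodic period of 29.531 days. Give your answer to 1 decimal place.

2.5 days

The next new moon completes the synodic month: 29.531 − 27 = 2.531 days.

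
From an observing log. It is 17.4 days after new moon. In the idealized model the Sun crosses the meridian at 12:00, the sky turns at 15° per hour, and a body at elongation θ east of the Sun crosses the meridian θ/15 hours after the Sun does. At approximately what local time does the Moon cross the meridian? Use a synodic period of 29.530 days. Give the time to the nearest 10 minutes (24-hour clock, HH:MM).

02:10

The Moon has covered 17.4/29.530 of its cycle, so θ ≈ 360° × 17.4/29.530 = 212.1°.
At 15° of sky rotation per hour, 212.1° corresponds to a 14.14 h lag.
12:00 + 14.142 h ≈ 02:08 → 02:10 to the nearest ten minutes.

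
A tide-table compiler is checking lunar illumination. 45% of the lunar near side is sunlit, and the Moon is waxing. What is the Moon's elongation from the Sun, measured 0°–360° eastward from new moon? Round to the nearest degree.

84°

From f = (1 − cos θ)/2: cos θ = 1 − 2×0.45 = 0.100; arccos → 84.3°.
Before full moon the principal value applies: θ = 84.3°.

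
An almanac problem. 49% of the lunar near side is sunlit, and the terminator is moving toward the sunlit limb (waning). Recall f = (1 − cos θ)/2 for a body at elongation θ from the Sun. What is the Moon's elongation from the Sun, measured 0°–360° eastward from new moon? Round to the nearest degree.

cos θ = 1 − 2f = 0.020, giving a principal value of 88.9°.
Waning ⇒ past full, so θ = 360° − 88.9° = 271.1°.

271°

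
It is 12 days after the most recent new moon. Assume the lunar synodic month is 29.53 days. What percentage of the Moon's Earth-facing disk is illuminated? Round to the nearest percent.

Elongation θ = 360° × 12/29.53 ≈ 146.3°.
cos 146.3° = (-0.832), so f = (1 − (-0.832))/2 = 0.916, so 92%.

92%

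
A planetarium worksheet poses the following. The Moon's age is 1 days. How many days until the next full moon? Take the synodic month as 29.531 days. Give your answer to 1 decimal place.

Full moon occurs at elongation 180°, i.e. at age 29.531 × 180/360 = 14.765 d.
That is 14.765 − 1 = 13.765 days ahead.

13.8 days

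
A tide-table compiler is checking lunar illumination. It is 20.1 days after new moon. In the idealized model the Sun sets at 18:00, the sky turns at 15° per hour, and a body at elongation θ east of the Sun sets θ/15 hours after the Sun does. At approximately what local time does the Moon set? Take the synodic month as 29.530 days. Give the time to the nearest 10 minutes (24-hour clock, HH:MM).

10:20

Phase angle: θ = 360°·(20.1 d)/(29.530 d) = 245.0°.
The Moon trails the Sun by θ/15 = 245.0/15 ≈ 16.34 hours.
18:00 + 16.336 h ≈ 10:20 → 10:20 to the nearest ten minutes.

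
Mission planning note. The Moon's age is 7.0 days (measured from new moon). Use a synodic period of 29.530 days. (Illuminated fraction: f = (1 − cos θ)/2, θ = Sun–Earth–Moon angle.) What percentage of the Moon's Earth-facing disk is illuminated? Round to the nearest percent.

46%

Phase angle: θ = 360°·(7.0 d)/(29.530 d) = 85.3°.
cos 85.3° = 0.081, so f = (1 − 0.081)/2 = 0.459, so 46%.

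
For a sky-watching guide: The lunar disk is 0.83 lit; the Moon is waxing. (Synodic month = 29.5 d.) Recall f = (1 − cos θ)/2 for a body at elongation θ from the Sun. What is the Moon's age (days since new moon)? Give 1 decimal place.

Invert f = (1 − cos θ)/2 to get cos θ = 1 − 2(0.83) = -0.660, hence θ₀ = arccos -0.660 = 131.3°.
Before full moon the principal value applies: θ = 131.3°.
Age = 29.5 × 131.3°/360° ≈ 10.76 days.

10.8 days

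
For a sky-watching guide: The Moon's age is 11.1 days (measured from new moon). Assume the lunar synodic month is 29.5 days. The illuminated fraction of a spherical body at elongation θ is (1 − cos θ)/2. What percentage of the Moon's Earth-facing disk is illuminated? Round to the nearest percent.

86%

Phase angle: θ = 360°·(11.1 d)/(29.5 d) = 135.5°.
Illuminated fraction = (1 − cos 135.5°)/2 = (1 − (-0.713))/2 ≈ 0.856, so 86%.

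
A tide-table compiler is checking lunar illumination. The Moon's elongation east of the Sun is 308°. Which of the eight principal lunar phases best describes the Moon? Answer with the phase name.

308° lies in the waning crescent sector of the 8-phase cycle.

waning crescent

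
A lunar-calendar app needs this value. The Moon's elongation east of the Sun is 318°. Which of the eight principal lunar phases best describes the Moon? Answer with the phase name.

The waning crescent sector spans roughly 292°–338°; 318° falls inside it.

waning crescent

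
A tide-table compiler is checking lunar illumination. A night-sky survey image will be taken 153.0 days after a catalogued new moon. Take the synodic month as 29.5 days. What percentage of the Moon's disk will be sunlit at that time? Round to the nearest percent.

153.0/29.5 = 5.186 lunations, so 5 complete cycles and 5.50 d into the next.
Phase angle: θ = 360°·(5.50 d)/(29.5 d) = 67.1°.
With cos θ = 0.389, the lit fraction is (1 − 0.389)/2 ≈ 0.306, so 31%.

31%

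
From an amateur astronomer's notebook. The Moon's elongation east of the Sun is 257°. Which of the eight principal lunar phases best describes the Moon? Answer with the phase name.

last quarter

257° lies in the last quarter sector of the 8-phase cycle.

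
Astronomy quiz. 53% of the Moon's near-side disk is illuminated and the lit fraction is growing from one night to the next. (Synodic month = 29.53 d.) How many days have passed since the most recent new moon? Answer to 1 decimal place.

From f = (1 − cos θ)/2: cos θ = 1 − 2×0.53 = -0.060; arccos → 93.4°.
The Moon is waxing (0°–180°), so θ = 93.4° directly.
That fraction of the synodic month is 93.4/360 × 29.53 d ≈ 7.66 d.

7.7 days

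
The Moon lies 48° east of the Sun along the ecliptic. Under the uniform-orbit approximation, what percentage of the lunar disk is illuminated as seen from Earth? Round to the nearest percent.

17%

cos 48° = 0.669, so f = (1 − 0.669)/2 = 0.165, i.e. 17%.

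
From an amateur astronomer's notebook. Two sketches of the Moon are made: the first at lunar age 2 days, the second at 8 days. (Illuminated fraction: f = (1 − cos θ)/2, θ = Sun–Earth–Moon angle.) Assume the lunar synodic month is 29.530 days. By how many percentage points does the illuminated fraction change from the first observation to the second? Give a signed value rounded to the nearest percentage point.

+52 pp

θ₁ = 360° × 2/29.530 = 24.4°, f₁ = (1 − cos θ₁)/2 = 0.045.
θ₂ = 360° × 8/29.530 = 97.5°, f₂ = (1 − cos θ₂)/2 = 0.566.
Change = f₂ − f₁ = +0.521 → +52 percentage points.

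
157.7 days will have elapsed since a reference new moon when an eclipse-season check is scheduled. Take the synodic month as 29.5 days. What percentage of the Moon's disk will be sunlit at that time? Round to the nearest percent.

157.7/29.5 = 5.346 lunations, so 5 complete cycles and 10.20 d into the next.
The Moon has covered 10.20/29.5 of its cycle, so θ ≈ 360° × 10.20/29.5 = 124.5°.
Illuminated fraction = (1 − cos 124.5°)/2 = (1 − (-0.566))/2 ≈ 0.783, so 78%.

78%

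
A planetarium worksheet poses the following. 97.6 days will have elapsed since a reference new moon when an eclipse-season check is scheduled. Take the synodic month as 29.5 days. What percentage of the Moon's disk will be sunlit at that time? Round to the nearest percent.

68%

Reduce mod P: 97.6 − 3×29.5 = 9.10 d into the current lunation.
The Moon has covered 9.10/29.5 of its cycle, so θ ≈ 360° × 9.10/29.5 = 111.1°.
Illuminated fraction = (1 − cos 111.1°)/2 = (1 − (-0.359))/2 ≈ 0.680, so 68%.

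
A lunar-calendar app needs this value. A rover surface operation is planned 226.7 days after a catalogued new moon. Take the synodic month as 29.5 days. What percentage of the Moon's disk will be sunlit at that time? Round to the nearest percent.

70%

226.7 d spans 7 complete synodic months (7 × 29.5 = 206.50 d) plus 20.20 d.
The Moon has covered 20.20/29.5 of its cycle, so θ ≈ 360° × 20.20/29.5 = 246.5°.
With cos θ = (-0.399), the lit fraction is (1 − (-0.399))/2 ≈ 0.699, so 70%.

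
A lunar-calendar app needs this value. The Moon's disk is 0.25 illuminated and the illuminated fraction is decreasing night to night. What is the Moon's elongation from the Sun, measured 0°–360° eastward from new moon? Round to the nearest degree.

cos θ = 1 − 2f = 0.500, giving a principal value of 60.0°.
Waning ⇒ past full, so θ = 360° − 60.0° = 300.0°.

300°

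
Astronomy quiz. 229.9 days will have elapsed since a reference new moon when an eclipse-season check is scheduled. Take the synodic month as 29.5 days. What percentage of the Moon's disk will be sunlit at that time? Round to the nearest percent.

37%

Reduce mod P: 229.9 − 7×29.5 = 23.40 d into the current lunation.
The Moon has covered 23.40/29.5 of its cycle, so θ ≈ 360° × 23.40/29.5 = 285.6°.
cos 285.6° = 0.268, so f = (1 − 0.268)/2 = 0.366, so 37%.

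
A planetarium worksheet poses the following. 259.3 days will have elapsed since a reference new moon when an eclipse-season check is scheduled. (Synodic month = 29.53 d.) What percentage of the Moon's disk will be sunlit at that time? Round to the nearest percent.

40%

Reduce mod P: 259.3 − 8×29.53 = 23.06 d into the current lunation.
The Moon has covered 23.06/29.53 of its cycle, so θ ≈ 360° × 23.06/29.53 = 281.1°.
cos 281.1° = 0.193, so f = (1 − 0.193)/2 = 0.404, so 40%.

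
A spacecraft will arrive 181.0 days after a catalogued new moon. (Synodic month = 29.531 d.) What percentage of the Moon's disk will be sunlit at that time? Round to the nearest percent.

181.0/29.531 = 6.129 lunations, so 6 complete cycles and 3.81 d into the next.
Phase angle: θ = 360°·(3.81 d)/(29.531 d) = 46.5°.
Illuminated fraction = (1 − cos 46.5°)/2 = (1 − 0.688)/2 ≈ 0.156, so 16%.

16%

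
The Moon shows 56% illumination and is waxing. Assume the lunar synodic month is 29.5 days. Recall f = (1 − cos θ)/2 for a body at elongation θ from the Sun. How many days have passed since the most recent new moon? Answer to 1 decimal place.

cos θ = 1 − 2f = -0.120, giving a principal value of 96.9°.
Waxing ⇒ before full, so θ = 96.9°.
Age = 29.5 × 96.9°/360° ≈ 7.94 days.

7.9 days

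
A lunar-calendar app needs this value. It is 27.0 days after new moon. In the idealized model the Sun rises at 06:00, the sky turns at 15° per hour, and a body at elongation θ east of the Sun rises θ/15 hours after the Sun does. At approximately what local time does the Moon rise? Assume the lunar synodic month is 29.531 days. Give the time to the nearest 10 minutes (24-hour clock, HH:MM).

04:00

Phase angle: θ = 360°·(27.0 d)/(29.531 d) = 329.1°.
The Moon trails the Sun by θ/15 = 329.1/15 ≈ 21.94 hours.
06:00 + 21.943 h ≈ 03:57 → 04:00 to the nearest ten minutes.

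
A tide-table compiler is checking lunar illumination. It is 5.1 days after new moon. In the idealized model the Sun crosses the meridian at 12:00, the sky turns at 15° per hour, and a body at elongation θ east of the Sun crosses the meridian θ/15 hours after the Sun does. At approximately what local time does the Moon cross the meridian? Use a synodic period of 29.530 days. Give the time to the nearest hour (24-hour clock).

16:00

Elongation θ = 360° × 5.1/29.530 ≈ 62.2°.
Delay after the Sun = 62.2° / (15°/h) ≈ 4.14 h.
12:00 + 4.14 h ≈ 16:09 → 16:00 to the nearest hour.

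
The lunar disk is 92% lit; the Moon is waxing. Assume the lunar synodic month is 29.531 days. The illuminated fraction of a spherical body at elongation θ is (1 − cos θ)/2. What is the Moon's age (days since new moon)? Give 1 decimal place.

Invert f = (1 − cos θ)/2 to get cos θ = 1 − 2(0.92) = -0.840, hence θ₀ = arccos -0.840 = 147.1°.
The Moon is waxing (0°–180°), so θ = 147.1° directly.
Age = 29.531 × 147.1°/360° ≈ 12.07 days.

12.1 days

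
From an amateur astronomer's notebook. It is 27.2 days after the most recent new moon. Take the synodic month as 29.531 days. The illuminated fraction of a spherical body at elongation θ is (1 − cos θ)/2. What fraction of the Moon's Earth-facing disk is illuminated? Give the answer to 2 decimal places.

0.06

The Moon has covered 27.2/29.531 of its cycle, so θ ≈ 360° × 27.2/29.531 = 331.6°.
Illuminated fraction = (1 − cos 331.6°)/2 = (1 − 0.880)/2 ≈ 0.060.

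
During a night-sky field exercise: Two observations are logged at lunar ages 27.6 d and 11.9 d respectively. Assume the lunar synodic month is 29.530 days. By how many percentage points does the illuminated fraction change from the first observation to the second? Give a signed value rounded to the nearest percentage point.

+87 percentage points

First observation: θ = 360°·27.6/29.530 = 336.5°, so f = 0.042.
Second observation: θ = 145.1°, f = 0.910.
Δf = 0.910 − 0.042 = +0.868, i.e. +87 pp.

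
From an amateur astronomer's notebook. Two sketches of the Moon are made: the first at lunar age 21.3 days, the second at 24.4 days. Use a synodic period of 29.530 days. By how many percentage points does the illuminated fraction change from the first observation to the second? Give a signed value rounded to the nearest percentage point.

-32 percentage points

θ₁ = 360° × 21.3/29.530 = 259.7°, f₁ = (1 − cos θ₁)/2 = 0.590.
θ₂ = 360° × 24.4/29.530 = 297.5°, f₂ = (1 − cos θ₂)/2 = 0.269.
Change = f₂ − f₁ = -0.320 → -32 percentage points.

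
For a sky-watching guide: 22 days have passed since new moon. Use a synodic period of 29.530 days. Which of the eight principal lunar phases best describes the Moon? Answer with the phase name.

θ ≈ 360° × 22/29.530 = 268°, which falls in the last quarter sector.

last quarter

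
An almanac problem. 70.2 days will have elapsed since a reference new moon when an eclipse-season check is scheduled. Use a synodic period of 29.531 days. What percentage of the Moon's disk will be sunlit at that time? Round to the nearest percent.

86%

Reduce mod P: 70.2 − 2×29.531 = 11.14 d into the current lunation.
The Moon has covered 11.14/29.531 of its cycle, so θ ≈ 360° × 11.14/29.531 = 135.8°.
With cos θ = (-0.717), the lit fraction is (1 − (-0.717))/2 ≈ 0.858, so 86%.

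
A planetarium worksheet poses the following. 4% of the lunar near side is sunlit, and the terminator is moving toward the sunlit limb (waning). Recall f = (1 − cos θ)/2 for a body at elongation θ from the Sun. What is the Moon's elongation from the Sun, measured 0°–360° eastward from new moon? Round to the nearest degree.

Invert f = (1 − cos θ)/2 to get cos θ = 1 − 2(0.04) = 0.920, hence θ₀ = arccos 0.920 = 23.1°.
Waning ⇒ past full, so θ = 360° − 23.1° = 336.9°.

337°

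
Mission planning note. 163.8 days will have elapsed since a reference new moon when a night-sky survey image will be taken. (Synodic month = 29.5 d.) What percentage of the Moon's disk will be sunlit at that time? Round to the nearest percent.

97%

Reduce mod P: 163.8 − 5×29.5 = 16.30 d into the current lunation.
Elongation θ = 360° × 16.30/29.5 ≈ 198.9°.
Illuminated fraction = (1 − cos 198.9°)/2 = (1 − (-0.946))/2 ≈ 0.973, so 97%.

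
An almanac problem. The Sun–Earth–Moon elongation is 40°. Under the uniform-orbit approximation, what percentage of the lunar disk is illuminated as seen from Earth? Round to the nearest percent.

cos 40° = 0.766, so f = (1 − 0.766)/2 = 0.117, i.e. 12%.

12%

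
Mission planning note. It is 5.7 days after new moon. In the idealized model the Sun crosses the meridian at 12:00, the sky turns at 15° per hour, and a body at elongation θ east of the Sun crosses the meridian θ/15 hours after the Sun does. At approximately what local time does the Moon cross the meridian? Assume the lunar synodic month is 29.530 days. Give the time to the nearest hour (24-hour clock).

17:00

Elongation θ = 360° × 5.7/29.530 ≈ 69.5°.
The Moon trails the Sun by θ/15 = 69.5/15 ≈ 4.63 hours.
12:00 + 4.63 h ≈ 16:38 → 17:00 to the nearest hour.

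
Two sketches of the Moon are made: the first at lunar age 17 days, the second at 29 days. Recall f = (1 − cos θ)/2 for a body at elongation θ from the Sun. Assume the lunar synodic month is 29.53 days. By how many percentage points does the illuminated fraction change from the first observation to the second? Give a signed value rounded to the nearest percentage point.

-94 percentage points

θ₁ = 360° × 17/29.53 = 207.2°, f₁ = (1 − cos θ₁)/2 = 0.945.
θ₂ = 360° × 29/29.53 = 353.5°, f₂ = (1 − cos θ₂)/2 = 0.003.
Change = f₂ − f₁ = -0.941 → -94 percentage points.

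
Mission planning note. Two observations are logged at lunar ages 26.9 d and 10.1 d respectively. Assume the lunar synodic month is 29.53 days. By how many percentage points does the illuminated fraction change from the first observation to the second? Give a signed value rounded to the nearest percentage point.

+70 percentage points

θ₁ = 360° × 26.9/29.53 = 327.9°, f₁ = (1 − cos θ₁)/2 = 0.076.
θ₂ = 360° × 10.1/29.53 = 123.1°, f₂ = (1 − cos θ₂)/2 = 0.773.
Change = f₂ − f₁ = +0.697 → +70 percentage points.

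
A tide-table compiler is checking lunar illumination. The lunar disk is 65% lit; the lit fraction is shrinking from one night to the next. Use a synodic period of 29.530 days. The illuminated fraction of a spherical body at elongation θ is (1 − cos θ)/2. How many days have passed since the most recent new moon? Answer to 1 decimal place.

From f = (1 − cos θ)/2: cos θ = 1 − 2×0.65 = -0.300; arccos → 107.5°.
A waning Moon lies in 180°–360°, so θ = 360° − 107.5° = 252.5°.
Age = 29.530 × 252.5°/360° ≈ 20.72 days.

20.7 days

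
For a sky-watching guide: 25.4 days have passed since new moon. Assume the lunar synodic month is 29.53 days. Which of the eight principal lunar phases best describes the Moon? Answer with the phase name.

θ ≈ 360° × 25.4/29.53 = 310°, which falls in the waning crescent sector.

waning crescent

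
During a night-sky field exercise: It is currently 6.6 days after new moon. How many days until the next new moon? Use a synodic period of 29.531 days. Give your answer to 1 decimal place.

22.9 days

The next new moon completes the synodic month: 29.531 − 6.6 = 22.931 days.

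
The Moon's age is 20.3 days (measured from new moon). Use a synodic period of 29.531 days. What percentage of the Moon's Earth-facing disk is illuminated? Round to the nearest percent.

69%

Elongation θ = 360° × 20.3/29.531 ≈ 247.5°.
With cos θ = (-0.383), the lit fraction is (1 − (-0.383))/2 ≈ 0.692, so 69%.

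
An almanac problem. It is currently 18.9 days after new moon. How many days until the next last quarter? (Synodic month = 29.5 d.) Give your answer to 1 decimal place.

3.2 days

Last quarter occurs at elongation 270°, i.e. at age 29.5 × 270/360 = 22.125 d.
That is 22.125 − 18.9 = 3.225 days ahead.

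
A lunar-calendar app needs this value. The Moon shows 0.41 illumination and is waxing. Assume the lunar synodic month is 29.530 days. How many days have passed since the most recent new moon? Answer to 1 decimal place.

6.5 days

Invert f = (1 − cos θ)/2 to get cos θ = 1 − 2(0.41) = 0.180, hence θ₀ = arccos 0.180 = 79.6°.
Before full moon the principal value applies: θ = 79.6°.
At 360°/29.530 d per day, 79.6° corresponds to 6.53 days.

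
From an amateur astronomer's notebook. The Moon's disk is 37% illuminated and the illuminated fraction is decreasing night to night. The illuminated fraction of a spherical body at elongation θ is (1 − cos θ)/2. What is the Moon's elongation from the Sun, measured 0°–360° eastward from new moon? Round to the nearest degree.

285°

From f = (1 − cos θ)/2: cos θ = 1 − 2×0.37 = 0.260; arccos → 74.9°.
A waning Moon lies in 180°–360°, so θ = 360° − 74.9° = 285.1°.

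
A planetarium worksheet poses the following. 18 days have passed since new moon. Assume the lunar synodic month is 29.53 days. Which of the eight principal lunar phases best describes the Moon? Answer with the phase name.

At 18/29.53 of the cycle, θ ≈ 219° — the waning gibbous range.

waning gibbous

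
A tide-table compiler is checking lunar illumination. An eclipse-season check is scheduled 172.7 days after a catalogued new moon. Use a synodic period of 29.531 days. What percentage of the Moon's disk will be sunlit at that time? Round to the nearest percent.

21%

172.7/29.531 = 5.848 lunations, so 5 complete cycles and 25.04 d into the next.
Elongation θ = 360° × 25.04/29.531 ≈ 305.3°.
With cos θ = 0.578, the lit fraction is (1 − 0.578)/2 ≈ 0.211, so 21%.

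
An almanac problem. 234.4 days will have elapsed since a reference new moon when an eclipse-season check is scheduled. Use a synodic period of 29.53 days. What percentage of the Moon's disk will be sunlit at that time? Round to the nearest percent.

4%

Reduce mod P: 234.4 − 7×29.53 = 27.69 d into the current lunation.
The Moon has covered 27.69/29.53 of its cycle, so θ ≈ 360° × 27.69/29.53 = 337.6°.
cos 337.6° = 0.924, so f = (1 − 0.924)/2 = 0.038, so 4%.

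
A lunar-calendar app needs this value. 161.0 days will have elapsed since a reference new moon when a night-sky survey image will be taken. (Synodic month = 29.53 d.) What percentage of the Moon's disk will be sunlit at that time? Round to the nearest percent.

98%

161.0 d spans 5 complete synodic months (5 × 29.53 = 147.65 d) plus 13.35 d.
The Moon has covered 13.35/29.53 of its cycle, so θ ≈ 360° × 13.35/29.53 = 162.7°.
Illuminated fraction = (1 − cos 162.7°)/2 = (1 − (-0.955))/2 ≈ 0.978, so 98%.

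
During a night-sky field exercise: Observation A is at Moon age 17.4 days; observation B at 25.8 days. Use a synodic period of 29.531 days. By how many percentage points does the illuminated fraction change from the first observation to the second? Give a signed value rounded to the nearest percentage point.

First observation: θ = 360°·17.4/29.531 = 212.1°, so f = 0.923.
Second observation: θ = 314.5°, f = 0.149.
Δf = 0.149 − 0.923 = -0.774, i.e. -77 pp.

-77 pp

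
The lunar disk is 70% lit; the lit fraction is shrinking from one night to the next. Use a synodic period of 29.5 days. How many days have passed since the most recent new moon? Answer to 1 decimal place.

20.2 days

From f = (1 − cos θ)/2: cos θ = 1 − 2×0.70 = -0.400; arccos → 113.6°.
Waning ⇒ past full, so θ = 360° − 113.6° = 246.4°.
Age = 29.5 × 246.4°/360° ≈ 20.19 days.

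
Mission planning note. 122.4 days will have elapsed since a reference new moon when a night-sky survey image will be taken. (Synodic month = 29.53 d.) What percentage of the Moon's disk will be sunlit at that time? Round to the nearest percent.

Reduce mod P: 122.4 − 4×29.53 = 4.28 d into the current lunation.
Phase angle: θ = 360°·(4.28 d)/(29.53 d) = 52.2°.
With cos θ = 0.613, the lit fraction is (1 − 0.613)/2 ≈ 0.193, so 19%.

19%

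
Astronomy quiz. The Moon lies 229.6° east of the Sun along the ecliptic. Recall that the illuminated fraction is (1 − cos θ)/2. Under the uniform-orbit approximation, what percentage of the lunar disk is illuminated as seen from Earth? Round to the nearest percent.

82%

Half-versine of 229.6°: (1 − (-0.648))/2 = 0.824, i.e. 82%.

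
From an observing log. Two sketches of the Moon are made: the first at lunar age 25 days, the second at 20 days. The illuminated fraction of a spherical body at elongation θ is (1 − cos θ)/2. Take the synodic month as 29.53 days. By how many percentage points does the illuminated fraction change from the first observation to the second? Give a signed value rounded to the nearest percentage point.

First observation: θ = 360°·25/29.53 = 304.8°, so f = 0.215.
Second observation: θ = 243.8°, f = 0.721.
Δf = 0.721 − 0.215 = +0.506, i.e. +51 pp.

+51 pp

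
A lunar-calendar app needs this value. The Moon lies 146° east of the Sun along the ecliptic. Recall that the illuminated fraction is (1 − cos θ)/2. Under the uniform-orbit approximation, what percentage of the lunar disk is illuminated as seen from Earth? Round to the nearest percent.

91%

Half-versine of 146°: (1 − (-0.829))/2 = 0.915, i.e. 91%.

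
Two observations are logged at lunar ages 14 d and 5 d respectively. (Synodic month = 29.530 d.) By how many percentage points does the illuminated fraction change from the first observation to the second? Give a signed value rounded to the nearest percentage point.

-74 percentage points

θ₁ = 360° × 14/29.530 = 170.7°, f₁ = (1 − cos θ₁)/2 = 0.993.
θ₂ = 360° × 5/29.530 = 61.0°, f₂ = (1 − cos θ₂)/2 = 0.257.
Change = f₂ − f₁ = -0.736 → -74 percentage points.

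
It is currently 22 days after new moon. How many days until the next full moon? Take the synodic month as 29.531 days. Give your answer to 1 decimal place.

22.3 days

Full moon occurs at elongation 180°, i.e. at age 29.531 × 180/360 = 14.765 d.
This lunation's full moon (14.765 d) has passed, so add one period: 44.296 − 22 = 22.296 days.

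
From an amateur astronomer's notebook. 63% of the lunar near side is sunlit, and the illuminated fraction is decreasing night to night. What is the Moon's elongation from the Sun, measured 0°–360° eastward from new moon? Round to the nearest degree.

cos θ = 1 − 2f = -0.260, giving a principal value of 105.1°.
Waning ⇒ past full, so θ = 360° − 105.1° = 254.9°.

255°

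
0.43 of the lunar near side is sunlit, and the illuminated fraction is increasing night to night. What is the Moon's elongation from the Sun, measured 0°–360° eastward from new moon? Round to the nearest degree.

82°

Invert f = (1 − cos θ)/2 to get cos θ = 1 − 2(0.43) = 0.140, hence θ₀ = arccos 0.140 = 82.0°.
Waxing ⇒ before full, so θ = 82.0°.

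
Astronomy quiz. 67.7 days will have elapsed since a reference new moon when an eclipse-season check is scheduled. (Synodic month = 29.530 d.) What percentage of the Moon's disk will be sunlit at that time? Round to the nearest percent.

63%

67.7 d spans 2 complete synodic months (2 × 29.530 = 59.06 d) plus 8.64 d.
Phase angle: θ = 360°·(8.64 d)/(29.530 d) = 105.3°.
cos 105.3° = (-0.264), so f = (1 − (-0.264))/2 = 0.632, so 63%.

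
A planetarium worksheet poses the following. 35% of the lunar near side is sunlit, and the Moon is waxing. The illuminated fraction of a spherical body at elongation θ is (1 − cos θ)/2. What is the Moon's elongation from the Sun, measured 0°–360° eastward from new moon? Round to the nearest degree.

73°

From f = (1 − cos θ)/2: cos θ = 1 − 2×0.35 = 0.300; arccos → 72.5°.
Before full moon the principal value applies: θ = 72.5°.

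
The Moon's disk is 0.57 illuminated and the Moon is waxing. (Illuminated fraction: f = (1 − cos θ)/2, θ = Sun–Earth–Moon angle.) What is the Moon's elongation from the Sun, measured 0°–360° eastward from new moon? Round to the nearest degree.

From f = (1 − cos θ)/2: cos θ = 1 − 2×0.57 = -0.140; arccos → 98.0°.
The Moon is waxing (0°–180°), so θ = 98.0° directly.

98°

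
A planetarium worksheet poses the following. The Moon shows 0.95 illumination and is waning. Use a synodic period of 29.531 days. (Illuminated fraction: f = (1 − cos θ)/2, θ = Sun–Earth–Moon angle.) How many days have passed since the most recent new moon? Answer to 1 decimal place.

16.9 days

From f = (1 − cos θ)/2: cos θ = 1 − 2×0.95 = -0.900; arccos → 154.2°.
Waning ⇒ past full, so θ = 360° − 154.2° = 205.8°.
Age = 29.531 × 205.8°/360° ≈ 16.89 days.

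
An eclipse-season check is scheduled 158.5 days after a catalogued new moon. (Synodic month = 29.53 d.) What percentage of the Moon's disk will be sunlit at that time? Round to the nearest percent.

158.5/29.53 = 5.367 lunations, so 5 complete cycles and 10.85 d into the next.
Elongation θ = 360° × 10.85/29.53 ≈ 132.3°.
With cos θ = (-0.673), the lit fraction is (1 − (-0.673))/2 ≈ 0.836, so 84%.

84%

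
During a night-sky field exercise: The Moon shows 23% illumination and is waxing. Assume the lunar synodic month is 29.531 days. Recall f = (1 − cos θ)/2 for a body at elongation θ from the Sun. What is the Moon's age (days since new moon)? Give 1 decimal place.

4.7 days

Invert f = (1 − cos θ)/2 to get cos θ = 1 − 2(0.23) = 0.540, hence θ₀ = arccos 0.540 = 57.3°.
The Moon is waxing (0°–180°), so θ = 57.3° directly.
At 360°/29.531 d per day, 57.3° corresponds to 4.70 days.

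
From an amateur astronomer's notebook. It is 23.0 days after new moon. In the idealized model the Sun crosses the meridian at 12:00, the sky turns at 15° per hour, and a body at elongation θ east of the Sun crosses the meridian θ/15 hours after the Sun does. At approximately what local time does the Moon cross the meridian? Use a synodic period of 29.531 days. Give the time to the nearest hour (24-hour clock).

07:00

The Moon has covered 23.0/29.531 of its cycle, so θ ≈ 360° × 23.0/29.531 = 280.4°.
The Moon trails the Sun by θ/15 = 280.4/15 ≈ 18.69 hours.
12:00 + 18.69 h ≈ 06:42 → 07:00 to the nearest hour.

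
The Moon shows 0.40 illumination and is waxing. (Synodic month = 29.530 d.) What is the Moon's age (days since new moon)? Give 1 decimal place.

6.4 days

cos θ = 1 − 2f = 0.200, giving a principal value of 78.5°.
The Moon is waxing (0°–180°), so θ = 78.5° directly.
At 360°/29.530 d per day, 78.5° corresponds to 6.44 days.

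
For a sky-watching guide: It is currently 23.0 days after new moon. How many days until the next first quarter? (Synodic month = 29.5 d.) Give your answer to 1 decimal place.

First quarter occurs at elongation 90°, i.e. at age 29.5 × 90/360 = 7.375 d.
Already past this cycle's first quarter; the next is at 7.375 + 29.5 = 36.875 d, so 36.875 − 23.0 = 13.875 days.

13.9 days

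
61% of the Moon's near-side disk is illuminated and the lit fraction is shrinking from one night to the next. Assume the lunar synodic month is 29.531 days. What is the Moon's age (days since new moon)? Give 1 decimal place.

cos θ = 1 − 2f = -0.220, giving a principal value of 102.7°.
Waning ⇒ past full, so θ = 360° − 102.7° = 257.3°.
At 360°/29.531 d per day, 257.3° corresponds to 21.11 days.

21.1 days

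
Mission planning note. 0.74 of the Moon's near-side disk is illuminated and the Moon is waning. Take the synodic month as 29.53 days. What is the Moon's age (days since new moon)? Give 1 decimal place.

Invert f = (1 − cos θ)/2 to get cos θ = 1 − 2(0.74) = -0.480, hence θ₀ = arccos -0.480 = 118.7°.
Waning ⇒ past full, so θ = 360° − 118.7° = 241.3°.
Age = 29.53 × 241.3°/360° ≈ 19.79 days.

19.8 days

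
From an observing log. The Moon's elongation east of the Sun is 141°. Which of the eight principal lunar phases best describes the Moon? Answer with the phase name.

waxing gibbous

The waxing gibbous sector spans roughly 112°–158°; 141° falls inside it.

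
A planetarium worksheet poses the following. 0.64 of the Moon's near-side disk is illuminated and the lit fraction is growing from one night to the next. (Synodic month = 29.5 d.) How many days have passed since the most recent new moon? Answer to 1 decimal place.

Invert f = (1 − cos θ)/2 to get cos θ = 1 − 2(0.64) = -0.280, hence θ₀ = arccos -0.280 = 106.3°.
The Moon is waxing (0°–180°), so θ = 106.3° directly.
At 360°/29.5 d per day, 106.3° corresponds to 8.71 days.

8.7 days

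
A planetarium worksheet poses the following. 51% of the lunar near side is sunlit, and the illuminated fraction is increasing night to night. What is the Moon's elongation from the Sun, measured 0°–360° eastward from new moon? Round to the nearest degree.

91°

Invert f = (1 − cos θ)/2 to get cos θ = 1 − 2(0.51) = -0.020, hence θ₀ = arccos -0.020 = 91.1°.
Before full moon the principal value applies: θ = 91.1°.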